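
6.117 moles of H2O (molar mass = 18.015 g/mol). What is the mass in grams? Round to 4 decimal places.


mass = n * M
mass = 6.117 * 18.015
mass = 110.197755 g, rounded to 4 dp:

110.1978 g


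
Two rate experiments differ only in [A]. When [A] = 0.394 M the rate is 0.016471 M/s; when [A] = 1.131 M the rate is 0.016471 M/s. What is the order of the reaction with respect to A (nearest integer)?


Rate is proportional to [A]^n, so rate2/rate1 = ([A]2/[A]1)^n. Take logs to solve for n.
rate2/rate1 = 0.016471 / 0.016471 = 1.0
[A]2/[A]1 = 1.131 / 0.394 = 2.8706
n = ln(1.0) / ln(2.8706) = 0.0
Nearest integer order:

0


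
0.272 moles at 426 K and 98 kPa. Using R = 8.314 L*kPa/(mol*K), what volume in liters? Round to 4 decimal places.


PV = nRT, solve for V = nRT / P.
nRT = 0.272 * 8.314 * 426 = 963.3598
V = 963.3598 / 98
V = 9.83020204 L, rounded to 4 dp:

9.8302 L


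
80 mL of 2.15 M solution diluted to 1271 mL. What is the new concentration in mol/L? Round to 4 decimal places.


Dilution: M1*V1 = M2*V2, solve for M2.
M2 = M1*V1 / V2
M2 = 2.15 * 80 / 1271
M2 = 172.0 / 1271
M2 = 0.13532651 mol/L, rounded to 4 dp:

0.1353 mol/L


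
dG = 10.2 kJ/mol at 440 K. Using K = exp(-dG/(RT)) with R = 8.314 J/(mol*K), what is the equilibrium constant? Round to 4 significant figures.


dG is in kJ/mol; multiply by 1000 to match R in J/(mol*K).
RT = 8.314 * 440 = 3658.16 J/mol
exponent = -dG*1000 / (RT) = -(10.2*1000) / 3658.16 = -2.78828701
K = exp(-2.78828701)
K = 0.061526518, rounded to 4 significant figures:

0.06153


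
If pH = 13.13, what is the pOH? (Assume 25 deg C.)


At 25 deg C, pH + pOH = 14.
pOH = 14 - pH = 14 - 13.13
pOH = 0.87:

0.87


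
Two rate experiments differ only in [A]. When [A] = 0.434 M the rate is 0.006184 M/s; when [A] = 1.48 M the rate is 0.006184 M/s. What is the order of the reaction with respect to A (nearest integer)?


Rate is proportional to [A]^n, so rate2/rate1 = ([A]2/[A]1)^n. Take logs to solve for n.
rate2/rate1 = 0.006184 / 0.006184 = 1.0
[A]2/[A]1 = 1.48 / 0.434 = 3.4101
n = ln(1.0) / ln(3.4101) = 0.0
Nearest integer order:

0


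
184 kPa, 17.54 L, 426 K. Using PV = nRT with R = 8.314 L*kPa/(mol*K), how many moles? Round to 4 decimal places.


PV = nRT, solve for n = PV / (RT).
PV = 184 * 17.54 = 3227.36
RT = 8.314 * 426 = 3541.764
n = 3227.36 / 3541.764
n = 0.91122955 mol, rounded to 4 dp:

0.9112 mol


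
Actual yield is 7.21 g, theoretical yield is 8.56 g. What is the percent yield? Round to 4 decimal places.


% yield = 100 * actual / theoretical
% yield = 100 * 7.21 / 8.56
% yield = 84.22897196 %, rounded to 4 dp:

84.2290 %


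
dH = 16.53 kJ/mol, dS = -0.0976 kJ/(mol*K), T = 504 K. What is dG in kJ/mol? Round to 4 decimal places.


Gibbs: dG = dH - T*dS (consistent units, dS already in kJ/(mol*K)).
T*dS = 504 * -0.0976 = -49.1904
dG = 16.53 - (-49.1904)
dG = 65.7204 kJ/mol, rounded to 4 dp:

65.7204 kJ/mol


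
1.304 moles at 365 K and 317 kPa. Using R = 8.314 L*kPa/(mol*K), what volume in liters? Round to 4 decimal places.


PV = nRT, solve for V = nRT / P.
nRT = 1.304 * 8.314 * 365 = 3957.1314
V = 3957.1314 / 317
V = 12.48306435 L, rounded to 4 dp:

12.4831 L


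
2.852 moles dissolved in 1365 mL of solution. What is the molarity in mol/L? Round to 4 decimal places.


Convert volume to liters: V_L = V_mL / 1000.
V_L = 1365 / 1000 = 1.365 L
M = n / V_L = 2.852 / 1.365
M = 2.08937729 mol/L, rounded to 4 dp:

2.0894 mol/L


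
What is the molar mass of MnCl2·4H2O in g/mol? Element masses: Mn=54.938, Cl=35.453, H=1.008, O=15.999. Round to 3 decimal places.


M = sum(count * atomic_mass) over atoms.
M = 1*54.938 + 2*35.453 + 8*1.008 + 4*15.999
M = 54.938 + 70.906 + 8.064 + 63.996
M = 197.904 g/mol, rounded to 3 dp:

197.904 g/mol


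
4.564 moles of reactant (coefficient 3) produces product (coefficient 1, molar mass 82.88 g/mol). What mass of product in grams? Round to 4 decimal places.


Use the coefficient ratio to convert reactant moles to product moles, then multiply by the product's molar mass.
moles_P = moles_R * (coeff_P / coeff_R) = 4.564 * (1/3) = 1.521333
mass_P = moles_P * M_P = 1.521333 * 82.88
mass_P = 126.08807904 g, rounded to 4 dp:

126.0881 g


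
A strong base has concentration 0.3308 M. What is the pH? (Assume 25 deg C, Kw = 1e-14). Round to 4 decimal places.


A strong base dissociates completely, so [OH-] equals the given concentration.
pOH = -log10([OH-]) = -log10(0.3308) = 0.480434
pH = 14 - pOH = 14 - 0.480434
pH = 13.519566, rounded to 4 dp:

13.5196


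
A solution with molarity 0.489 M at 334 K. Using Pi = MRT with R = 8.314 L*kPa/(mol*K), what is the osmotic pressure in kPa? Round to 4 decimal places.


Osmotic pressure (van't Hoff): Pi = M*R*T.
RT = 8.314 * 334 = 2776.876
Pi = 0.489 * 2776.876
Pi = 1357.892364 kPa, rounded to 4 dp:

1357.8924 kPa


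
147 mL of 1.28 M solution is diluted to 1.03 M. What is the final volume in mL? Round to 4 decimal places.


Dilution: M1*V1 = M2*V2, solve for V2.
V2 = M1*V1 / M2
V2 = 1.28 * 147 / 1.03
V2 = 188.16 / 1.03
V2 = 182.67961165 mL, rounded to 4 dp:

182.6796 mL


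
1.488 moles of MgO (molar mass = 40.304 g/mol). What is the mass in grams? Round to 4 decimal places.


mass = n * M
mass = 1.488 * 40.304
mass = 59.972352 g, rounded to 4 dp:

59.9724 g


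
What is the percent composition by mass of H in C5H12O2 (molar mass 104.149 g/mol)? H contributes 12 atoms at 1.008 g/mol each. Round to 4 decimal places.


pct = 100 * (n_elem * M_elem) / M_total
mass_contribution = 12 * 1.008 = 12.096 g/mol
pct = 100 * 12.096 / 104.149
pct = 11.61412976 %, rounded to 4 dp:

11.6141 %


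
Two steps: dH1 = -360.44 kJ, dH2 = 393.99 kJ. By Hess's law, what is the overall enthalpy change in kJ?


Hess's law: enthalpy is a state function, so add the step enthalpies.
dH_total = dH1 + dH2 = -360.44 + (393.99)
dH_total = 33.55 kJ:

33.55 kJ


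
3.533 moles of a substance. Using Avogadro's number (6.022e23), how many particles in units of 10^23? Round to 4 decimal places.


N = n * NA, then divide by 1e23 for the requested units.
N / 1e23 = n * 6.022
N / 1e23 = 3.533 * 6.022
N / 1e23 = 21.275726, rounded to 4 dp:

21.2757


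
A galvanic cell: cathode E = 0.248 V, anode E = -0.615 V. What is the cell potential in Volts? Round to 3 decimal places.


Standard cell potential: E_cell = E_cathode - E_anode.
E_cell = 0.248 - (-0.615)
E_cell = 0.863 V, rounded to 3 dp:

0.863 V


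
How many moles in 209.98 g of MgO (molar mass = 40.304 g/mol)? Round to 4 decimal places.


n = mass / M
n = 209.98 / 40.304
n = 5.20990472 mol, rounded to 4 dp:

5.2099 mol


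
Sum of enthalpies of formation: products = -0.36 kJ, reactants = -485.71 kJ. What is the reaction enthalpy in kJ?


dH_rxn = sum(dH_f products) - sum(dH_f reactants)
dH_rxn = -0.36 - (-485.71)
dH_rxn = 485.35 kJ:

485.35 kJ


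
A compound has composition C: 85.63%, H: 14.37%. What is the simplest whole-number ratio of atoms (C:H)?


Assume 100 g of compound, divide each mass% by atomic mass to get moles, then normalize by the smallest to get a raw atom ratio.
Moles per 100 g: C: 85.63/12.011 = 7.1293, H: 14.37/1.008 = 14.256
Raw ratio (divide by min = 7.1293): C: 1.0, H: 2.0
Multiply by 1 to clear fractions: C: 1.0 ~= 1, H: 2.0 ~= 2
Reduce by GCD to get the simplest whole-number ratio:

1:2


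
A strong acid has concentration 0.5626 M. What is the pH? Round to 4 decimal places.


A strong acid dissociates completely, so [H+] equals the given concentration.
pH = -log10([H+]) = -log10(0.5626)
pH = 0.24980027, rounded to 4 dp:

0.2498


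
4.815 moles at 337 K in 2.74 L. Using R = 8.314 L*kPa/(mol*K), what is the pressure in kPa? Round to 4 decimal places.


PV = nRT, solve for P = nRT / V.
nRT = 4.815 * 8.314 * 337 = 13490.7537
P = 13490.7537 / 2.74
P = 4923.63273723 kPa, rounded to 4 dp:

4923.6327 kPa


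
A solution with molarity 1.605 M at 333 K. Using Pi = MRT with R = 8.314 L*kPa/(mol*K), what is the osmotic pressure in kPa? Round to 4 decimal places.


Osmotic pressure (van't Hoff): Pi = M*R*T.
RT = 8.314 * 333 = 2768.562
Pi = 1.605 * 2768.562
Pi = 4443.54201 kPa, rounded to 4 dp:

4443.5420 kPa


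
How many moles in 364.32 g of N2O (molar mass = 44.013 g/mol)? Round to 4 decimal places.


n = mass / M
n = 364.32 / 44.013
n = 8.27755436 mol, rounded to 4 dp:

8.2776 mol


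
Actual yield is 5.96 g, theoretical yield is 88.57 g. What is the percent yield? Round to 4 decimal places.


% yield = 100 * actual / theoretical
% yield = 100 * 5.96 / 88.57
% yield = 6.72914079 %, rounded to 4 dp:

6.7291 %


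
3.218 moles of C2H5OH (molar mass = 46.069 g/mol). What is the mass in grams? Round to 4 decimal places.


mass = n * M
mass = 3.218 * 46.069
mass = 148.250042 g, rounded to 4 dp:

148.2500 g


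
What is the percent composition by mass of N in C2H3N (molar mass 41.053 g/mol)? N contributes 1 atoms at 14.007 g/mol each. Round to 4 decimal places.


pct = 100 * (n_elem * M_elem) / M_total
mass_contribution = 1 * 14.007 = 14.007 g/mol
pct = 100 * 14.007 / 41.053
pct = 34.11930919 %, rounded to 4 dp:

34.1193 %


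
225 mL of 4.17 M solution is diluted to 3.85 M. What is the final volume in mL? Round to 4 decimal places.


Dilution: M1*V1 = M2*V2, solve for V2.
V2 = M1*V1 / M2
V2 = 4.17 * 225 / 3.85
V2 = 938.25 / 3.85
V2 = 243.7012987 mL, rounded to 4 dp:

243.7013 mL


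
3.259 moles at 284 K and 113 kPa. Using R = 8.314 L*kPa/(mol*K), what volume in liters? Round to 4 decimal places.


PV = nRT, solve for V = nRT / P.
nRT = 3.259 * 8.314 * 284 = 7695.0726
V = 7695.0726 / 113
V = 68.09798761 L, rounded to 4 dp:

68.0980 L


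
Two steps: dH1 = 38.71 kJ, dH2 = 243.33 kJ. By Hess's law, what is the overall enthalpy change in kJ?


Hess's law: enthalpy is a state function, so add the step enthalpies.
dH_total = dH1 + dH2 = 38.71 + (243.33)
dH_total = 282.04 kJ:

282.04 kJ


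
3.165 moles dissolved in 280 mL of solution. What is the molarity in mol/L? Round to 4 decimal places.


Convert volume to liters: V_L = V_mL / 1000.
V_L = 280 / 1000 = 0.28 L
M = n / V_L = 3.165 / 0.28
M = 11.30357143 mol/L, rounded to 4 dp:

11.3036 mol/L


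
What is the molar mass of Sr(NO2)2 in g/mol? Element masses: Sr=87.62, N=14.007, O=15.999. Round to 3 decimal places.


M = sum(count * atomic_mass) over atoms.
M = 1*87.62 + 2*14.007 + 4*15.999
M = 87.62 + 28.014 + 63.996
M = 179.63 g/mol, rounded to 3 dp:

179.630 g/mol


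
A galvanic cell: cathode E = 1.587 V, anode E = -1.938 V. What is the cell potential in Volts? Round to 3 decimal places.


Standard cell potential: E_cell = E_cathode - E_anode.
E_cell = 1.587 - (-1.938)
E_cell = 3.525 V, rounded to 3 dp:

3.525 V


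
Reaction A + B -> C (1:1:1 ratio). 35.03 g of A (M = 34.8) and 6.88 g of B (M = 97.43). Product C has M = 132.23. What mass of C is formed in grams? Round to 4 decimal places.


Find moles of each reactant; the smaller value is the limiting reagent in a 1:1:1 reaction, so moles_C equals moles of the limiter.
n_A = mass_A / M_A = 35.03 / 34.8 = 1.006609 mol
n_B = mass_B / M_B = 6.88 / 97.43 = 0.070615 mol
Limiting reagent: B (smaller), n_limiting = 0.070615 mol
mass_C = n_limiting * M_C = 0.070615 * 132.23
mass_C = 9.33742145 g, rounded to 4 dp:

9.3374 g


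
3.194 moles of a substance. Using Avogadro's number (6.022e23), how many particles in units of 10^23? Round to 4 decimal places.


N = n * NA, then divide by 1e23 for the requested units.
N / 1e23 = n * 6.022
N / 1e23 = 3.194 * 6.022
N / 1e23 = 19.234268, rounded to 4 dp:

19.2343


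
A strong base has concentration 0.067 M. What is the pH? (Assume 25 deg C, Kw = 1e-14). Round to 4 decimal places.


A strong base dissociates completely, so [OH-] equals the given concentration.
pOH = -log10([OH-]) = -log10(0.067) = 1.173925
pH = 14 - pOH = 14 - 1.173925
pH = 12.826075, rounded to 4 dp:

12.8261


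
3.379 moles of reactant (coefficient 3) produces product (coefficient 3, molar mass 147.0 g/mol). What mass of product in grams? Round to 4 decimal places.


Use the coefficient ratio to convert reactant moles to product moles, then multiply by the product's molar mass.
moles_P = moles_R * (coeff_P / coeff_R) = 3.379 * (3/3) = 3.379
mass_P = moles_P * M_P = 3.379 * 147.0
mass_P = 496.713 g, rounded to 4 dp:

496.7130 g


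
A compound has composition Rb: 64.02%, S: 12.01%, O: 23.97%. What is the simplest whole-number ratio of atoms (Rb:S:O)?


Assume 100 g of compound, divide each mass% by atomic mass to get moles, then normalize by the smallest to get a raw atom ratio.
Moles per 100 g: Rb: 64.02/85.468 = 0.7491, S: 12.01/32.065 = 0.3746, O: 23.97/15.999 = 1.4982
Raw ratio (divide by min = 0.3746): Rb: 2.0, S: 1.0, O: 4.0
Multiply by 1 to clear fractions: Rb: 2.0 ~= 2, S: 1.0 ~= 1, O: 4.0 ~= 4
Reduce by GCD to get the simplest whole-number ratio:

2:1:4


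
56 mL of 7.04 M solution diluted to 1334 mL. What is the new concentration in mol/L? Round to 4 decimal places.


Dilution: M1*V1 = M2*V2, solve for M2.
M2 = M1*V1 / V2
M2 = 7.04 * 56 / 1334
M2 = 394.24 / 1334
M2 = 0.29553223 mol/L, rounded to 4 dp:

0.2955 mol/L


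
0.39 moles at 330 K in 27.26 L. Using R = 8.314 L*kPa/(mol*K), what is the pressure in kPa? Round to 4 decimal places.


PV = nRT, solve for P = nRT / V.
nRT = 0.39 * 8.314 * 330 = 1070.0118
P = 1070.0118 / 27.26
P = 39.25208364 kPa, rounded to 4 dp:

39.2521 kPa


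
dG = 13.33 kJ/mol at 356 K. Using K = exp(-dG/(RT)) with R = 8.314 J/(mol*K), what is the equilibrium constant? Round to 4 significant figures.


dG is in kJ/mol; multiply by 1000 to match R in J/(mol*K).
RT = 8.314 * 356 = 2959.784 J/mol
exponent = -dG*1000 / (RT) = -(13.33*1000) / 2959.784 = -4.50370703
K = exp(-4.50370703)
K = 0.011067891, rounded to 4 significant figures:

0.01107


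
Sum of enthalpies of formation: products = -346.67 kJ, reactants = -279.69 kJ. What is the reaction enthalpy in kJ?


dH_rxn = sum(dH_f products) - sum(dH_f reactants)
dH_rxn = -346.67 - (-279.69)
dH_rxn = -66.98 kJ:

-66.98 kJ


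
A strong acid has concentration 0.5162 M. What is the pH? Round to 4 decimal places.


A strong acid dissociates completely, so [H+] equals the given concentration.
pH = -log10([H+]) = -log10(0.5162)
pH = 0.287182, rounded to 4 dp:

0.2872


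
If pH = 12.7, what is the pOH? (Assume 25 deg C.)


At 25 deg C, pH + pOH = 14.
pOH = 14 - pH = 14 - 12.7
pOH = 1.3:

1.30


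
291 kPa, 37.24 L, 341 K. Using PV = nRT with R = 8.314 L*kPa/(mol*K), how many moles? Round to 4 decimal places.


PV = nRT, solve for n = PV / (RT).
PV = 291 * 37.24 = 10836.84
RT = 8.314 * 341 = 2835.074
n = 10836.84 / 2835.074
n = 3.82241874 mol, rounded to 4 dp:

3.8224 mol


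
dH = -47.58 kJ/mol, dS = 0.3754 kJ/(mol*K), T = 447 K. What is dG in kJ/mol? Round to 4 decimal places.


Gibbs: dG = dH - T*dS (consistent units, dS already in kJ/(mol*K)).
T*dS = 447 * 0.3754 = 167.8038
dG = -47.58 - (167.8038)
dG = -215.3838 kJ/mol, rounded to 4 dp:

-215.3838 kJ/mol


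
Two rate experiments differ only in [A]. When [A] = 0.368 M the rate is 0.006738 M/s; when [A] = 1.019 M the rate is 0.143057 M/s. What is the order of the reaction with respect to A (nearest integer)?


Rate is proportional to [A]^n, so rate2/rate1 = ([A]2/[A]1)^n. Take logs to solve for n.
rate2/rate1 = 0.143057 / 0.006738 = 21.2314
[A]2/[A]1 = 1.019 / 0.368 = 2.769
n = ln(21.2314) / ln(2.769) = 3.0
Nearest integer order:

3


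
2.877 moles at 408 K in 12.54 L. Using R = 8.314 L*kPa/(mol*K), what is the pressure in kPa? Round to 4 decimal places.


PV = nRT, solve for P = nRT / V.
nRT = 2.877 * 8.314 * 408 = 9759.1062
P = 9759.1062 / 12.54
P = 778.23813397 kPa, rounded to 4 dp:

778.2381 kPa


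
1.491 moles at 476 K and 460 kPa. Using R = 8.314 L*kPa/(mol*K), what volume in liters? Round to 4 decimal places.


PV = nRT, solve for V = nRT / P.
nRT = 1.491 * 8.314 * 476 = 5900.5788
V = 5900.5788 / 460
V = 12.82734522 L, rounded to 4 dp:

12.8273 L


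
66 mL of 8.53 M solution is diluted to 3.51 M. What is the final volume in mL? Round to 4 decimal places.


Dilution: M1*V1 = M2*V2, solve for V2.
V2 = M1*V1 / M2
V2 = 8.53 * 66 / 3.51
V2 = 562.98 / 3.51
V2 = 160.39316239 mL, rounded to 4 dp:

160.3932 mL


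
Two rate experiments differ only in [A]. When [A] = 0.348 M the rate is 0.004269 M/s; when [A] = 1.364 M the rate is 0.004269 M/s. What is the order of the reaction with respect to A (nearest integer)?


Rate is proportional to [A]^n, so rate2/rate1 = ([A]2/[A]1)^n. Take logs to solve for n.
rate2/rate1 = 0.004269 / 0.004269 = 1.0
[A]2/[A]1 = 1.364 / 0.348 = 3.9195
n = ln(1.0) / ln(3.9195) = 0.0
Nearest integer order:

0


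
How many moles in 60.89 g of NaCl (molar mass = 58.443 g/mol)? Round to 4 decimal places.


n = mass / M
n = 60.89 / 58.443
n = 1.04186986 mol, rounded to 4 dp:

1.0419 mol


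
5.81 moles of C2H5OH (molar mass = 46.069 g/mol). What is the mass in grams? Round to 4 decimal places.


mass = n * M
mass = 5.81 * 46.069
mass = 267.66089 g, rounded to 4 dp:

267.6609 g


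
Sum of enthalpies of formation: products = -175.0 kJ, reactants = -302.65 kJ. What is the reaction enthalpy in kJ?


dH_rxn = sum(dH_f products) - sum(dH_f reactants)
dH_rxn = -175.0 - (-302.65)
dH_rxn = 127.65 kJ:

127.65 kJ


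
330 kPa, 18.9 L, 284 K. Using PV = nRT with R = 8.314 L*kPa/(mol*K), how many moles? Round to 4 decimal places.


PV = nRT, solve for n = PV / (RT).
PV = 330 * 18.9 = 6237.0
RT = 8.314 * 284 = 2361.176
n = 6237.0 / 2361.176
n = 2.64148035 mol, rounded to 4 dp:

2.6415 mol


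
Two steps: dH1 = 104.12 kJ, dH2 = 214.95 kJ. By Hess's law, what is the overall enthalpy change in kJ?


Hess's law: enthalpy is a state function, so add the step enthalpies.
dH_total = dH1 + dH2 = 104.12 + (214.95)
dH_total = 319.07 kJ:

319.07 kJ


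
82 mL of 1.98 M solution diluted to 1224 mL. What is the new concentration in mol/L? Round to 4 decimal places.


Dilution: M1*V1 = M2*V2, solve for M2.
M2 = M1*V1 / V2
M2 = 1.98 * 82 / 1224
M2 = 162.36 / 1224
M2 = 0.13264706 mol/L, rounded to 4 dp:

0.1326 mol/L


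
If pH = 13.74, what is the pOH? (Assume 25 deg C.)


At 25 deg C, pH + pOH = 14.
pOH = 14 - pH = 14 - 13.74
pOH = 0.26:

0.26


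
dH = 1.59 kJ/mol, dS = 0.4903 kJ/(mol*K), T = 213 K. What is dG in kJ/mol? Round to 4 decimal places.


Gibbs: dG = dH - T*dS (consistent units, dS already in kJ/(mol*K)).
T*dS = 213 * 0.4903 = 104.4339
dG = 1.59 - (104.4339)
dG = -102.8439 kJ/mol, rounded to 4 dp:

-102.8439 kJ/mol


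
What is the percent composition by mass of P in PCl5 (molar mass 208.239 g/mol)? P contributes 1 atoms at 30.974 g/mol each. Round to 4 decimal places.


pct = 100 * (n_elem * M_elem) / M_total
mass_contribution = 1 * 30.974 = 30.974 g/mol
pct = 100 * 30.974 / 208.239
pct = 14.87425506 %, rounded to 4 dp:

14.8743 %


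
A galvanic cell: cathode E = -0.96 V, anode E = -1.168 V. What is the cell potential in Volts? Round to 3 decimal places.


Standard cell potential: E_cell = E_cathode - E_anode.
E_cell = -0.96 - (-1.168)
E_cell = 0.208 V, rounded to 3 dp:

0.208 V


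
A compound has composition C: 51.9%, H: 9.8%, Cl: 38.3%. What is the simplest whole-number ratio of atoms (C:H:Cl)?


Assume 100 g of compound, divide each mass% by atomic mass to get moles, then normalize by the smallest to get a raw atom ratio.
Moles per 100 g: C: 51.9/12.011 = 4.321, H: 9.8/1.008 = 9.7222, Cl: 38.3/35.453 = 1.0803
Raw ratio (divide by min = 1.0803): C: 4.0, H: 9.0, Cl: 1.0
Multiply by 1 to clear fractions: C: 4.0 ~= 4, H: 9.0 ~= 9, Cl: 1.0 ~= 1
Reduce by GCD to get the simplest whole-number ratio:

4:9:1


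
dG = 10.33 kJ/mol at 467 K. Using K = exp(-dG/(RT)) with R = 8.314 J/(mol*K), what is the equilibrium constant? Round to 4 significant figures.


dG is in kJ/mol; multiply by 1000 to match R in J/(mol*K).
RT = 8.314 * 467 = 3882.638 J/mol
exponent = -dG*1000 / (RT) = -(10.33*1000) / 3882.638 = -2.66056223
K = exp(-2.66056223)
K = 0.069908906, rounded to 4 significant figures:

0.06991


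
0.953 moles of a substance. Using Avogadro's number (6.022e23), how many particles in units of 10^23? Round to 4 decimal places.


N = n * NA, then divide by 1e23 for the requested units.
N / 1e23 = n * 6.022
N / 1e23 = 0.953 * 6.022
N / 1e23 = 5.738966, rounded to 4 dp:

5.7390


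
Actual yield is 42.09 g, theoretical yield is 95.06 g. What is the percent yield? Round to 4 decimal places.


% yield = 100 * actual / theoretical
% yield = 100 * 42.09 / 95.06
% yield = 44.27729855 %, rounded to 4 dp:

44.2773 %


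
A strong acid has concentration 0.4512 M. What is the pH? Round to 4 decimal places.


A strong acid dissociates completely, so [H+] equals the given concentration.
pH = -log10([H+]) = -log10(0.4512)
pH = 0.34563091, rounded to 4 dp:

0.3456


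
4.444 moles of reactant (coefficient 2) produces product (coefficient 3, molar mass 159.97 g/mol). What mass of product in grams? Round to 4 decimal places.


Use the coefficient ratio to convert reactant moles to product moles, then multiply by the product's molar mass.
moles_P = moles_R * (coeff_P / coeff_R) = 4.444 * (3/2) = 6.666
mass_P = moles_P * M_P = 6.666 * 159.97
mass_P = 1066.36002 g, rounded to 4 dp:

1066.3600 g


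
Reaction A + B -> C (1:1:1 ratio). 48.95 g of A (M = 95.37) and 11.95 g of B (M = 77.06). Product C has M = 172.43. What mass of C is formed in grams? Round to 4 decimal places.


Find moles of each reactant; the smaller value is the limiting reagent in a 1:1:1 reaction, so moles_C equals moles of the limiter.
n_A = mass_A / M_A = 48.95 / 95.37 = 0.513264 mol
n_B = mass_B / M_B = 11.95 / 77.06 = 0.155074 mol
Limiting reagent: B (smaller), n_limiting = 0.155074 mol
mass_C = n_limiting * M_C = 0.155074 * 172.43
mass_C = 26.73940982 g, rounded to 4 dp:

26.7394 g


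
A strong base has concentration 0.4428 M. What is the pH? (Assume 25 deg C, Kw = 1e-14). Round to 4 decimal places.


A strong base dissociates completely, so [OH-] equals the given concentration.
pOH = -log10([OH-]) = -log10(0.4428) = 0.353792
pH = 14 - pOH = 14 - 0.353792
pH = 13.646208, rounded to 4 dp:

13.6462


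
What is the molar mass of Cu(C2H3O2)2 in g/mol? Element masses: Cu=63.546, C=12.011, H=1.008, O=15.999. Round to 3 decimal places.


M = sum(count * atomic_mass) over atoms.
M = 1*63.546 + 4*12.011 + 6*1.008 + 4*15.999
M = 63.546 + 48.044 + 6.048 + 63.996
M = 181.634 g/mol, rounded to 3 dp:

181.634 g/mol


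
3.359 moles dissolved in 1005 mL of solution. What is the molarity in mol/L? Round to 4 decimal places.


Convert volume to liters: V_L = V_mL / 1000.
V_L = 1005 / 1000 = 1.005 L
M = n / V_L = 3.359 / 1.005
M = 3.34228856 mol/L, rounded to 4 dp:

3.3423 mol/L


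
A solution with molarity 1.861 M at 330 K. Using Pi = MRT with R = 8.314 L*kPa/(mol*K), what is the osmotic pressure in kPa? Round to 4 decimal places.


Osmotic pressure (van't Hoff): Pi = M*R*T.
RT = 8.314 * 330 = 2743.62
Pi = 1.861 * 2743.62
Pi = 5105.87682 kPa, rounded to 4 dp:

5105.8768 kPa


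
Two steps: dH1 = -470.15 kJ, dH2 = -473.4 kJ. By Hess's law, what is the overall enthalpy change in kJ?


Hess's law: enthalpy is a state function, so add the step enthalpies.
dH_total = dH1 + dH2 = -470.15 + (-473.4)
dH_total = -943.55 kJ:

-943.55 kJ


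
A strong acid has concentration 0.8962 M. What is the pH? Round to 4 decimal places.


A strong acid dissociates completely, so [H+] equals the given concentration.
pH = -log10([H+]) = -log10(0.8962)
pH = 0.04759506, rounded to 4 dp:

0.0476


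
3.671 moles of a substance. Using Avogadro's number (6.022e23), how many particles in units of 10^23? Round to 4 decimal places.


N = n * NA, then divide by 1e23 for the requested units.
N / 1e23 = n * 6.022
N / 1e23 = 3.671 * 6.022
N / 1e23 = 22.106762, rounded to 4 dp:

22.1068


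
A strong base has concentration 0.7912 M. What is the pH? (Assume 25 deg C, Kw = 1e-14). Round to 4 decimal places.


A strong base dissociates completely, so [OH-] equals the given concentration.
pOH = -log10([OH-]) = -log10(0.7912) = 0.101714
pH = 14 - pOH = 14 - 0.101714
pH = 13.898286, rounded to 4 dp:

13.8983


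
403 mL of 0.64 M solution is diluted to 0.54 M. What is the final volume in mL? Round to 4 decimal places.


Dilution: M1*V1 = M2*V2, solve for V2.
V2 = M1*V1 / M2
V2 = 0.64 * 403 / 0.54
V2 = 257.92 / 0.54
V2 = 477.62962963 mL, rounded to 4 dp:

477.6296 mL


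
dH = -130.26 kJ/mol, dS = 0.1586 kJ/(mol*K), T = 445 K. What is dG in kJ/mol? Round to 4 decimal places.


Gibbs: dG = dH - T*dS (consistent units, dS already in kJ/(mol*K)).
T*dS = 445 * 0.1586 = 70.577
dG = -130.26 - (70.577)
dG = -200.837 kJ/mol, rounded to 4 dp:

-200.8370 kJ/mol


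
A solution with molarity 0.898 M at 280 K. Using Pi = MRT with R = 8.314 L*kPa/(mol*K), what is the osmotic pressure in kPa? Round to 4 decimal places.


Osmotic pressure (van't Hoff): Pi = M*R*T.
RT = 8.314 * 280 = 2327.92
Pi = 0.898 * 2327.92
Pi = 2090.47216 kPa, rounded to 4 dp:

2090.4722 kPa


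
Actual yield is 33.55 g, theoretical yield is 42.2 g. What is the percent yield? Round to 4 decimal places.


% yield = 100 * actual / theoretical
% yield = 100 * 33.55 / 42.2
% yield = 79.50236967 %, rounded to 4 dp:

79.5024 %


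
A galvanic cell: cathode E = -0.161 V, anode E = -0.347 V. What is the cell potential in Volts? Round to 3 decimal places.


Standard cell potential: E_cell = E_cathode - E_anode.
E_cell = -0.161 - (-0.347)
E_cell = 0.186 V, rounded to 3 dp:

0.186 V


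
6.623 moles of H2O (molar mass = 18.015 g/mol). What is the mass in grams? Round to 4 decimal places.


mass = n * M
mass = 6.623 * 18.015
mass = 119.313345 g, rounded to 4 dp:

119.3133 g


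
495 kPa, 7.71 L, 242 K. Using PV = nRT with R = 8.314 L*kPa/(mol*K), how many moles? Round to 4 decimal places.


PV = nRT, solve for n = PV / (RT).
PV = 495 * 7.71 = 3816.45
RT = 8.314 * 242 = 2011.988
n = 3816.45 / 2011.988
n = 1.89685525 mol, rounded to 4 dp:

1.8969 mol


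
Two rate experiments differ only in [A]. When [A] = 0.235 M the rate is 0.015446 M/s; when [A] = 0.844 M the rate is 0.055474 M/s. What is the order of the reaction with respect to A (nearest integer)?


Rate is proportional to [A]^n, so rate2/rate1 = ([A]2/[A]1)^n. Take logs to solve for n.
rate2/rate1 = 0.055474 / 0.015446 = 3.5915
[A]2/[A]1 = 0.844 / 0.235 = 3.5915
n = ln(3.5915) / ln(3.5915) = 1.0
Nearest integer order:

1


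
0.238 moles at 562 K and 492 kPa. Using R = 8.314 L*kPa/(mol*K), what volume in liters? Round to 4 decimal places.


PV = nRT, solve for V = nRT / P.
nRT = 0.238 * 8.314 * 562 = 1112.0474
V = 1112.0474 / 492
V = 2.26025894 L, rounded to 4 dp:

2.2603 L


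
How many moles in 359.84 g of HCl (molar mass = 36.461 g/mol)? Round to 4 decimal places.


n = mass / M
n = 359.84 / 36.461
n = 9.86917528 mol, rounded to 4 dp:

9.8692 mol


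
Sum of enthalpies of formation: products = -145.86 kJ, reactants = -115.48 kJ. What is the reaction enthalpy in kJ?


dH_rxn = sum(dH_f products) - sum(dH_f reactants)
dH_rxn = -145.86 - (-115.48)
dH_rxn = -30.38 kJ:

-30.38 kJ


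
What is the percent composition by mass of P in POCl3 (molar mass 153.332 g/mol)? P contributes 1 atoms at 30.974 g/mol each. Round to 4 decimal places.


pct = 100 * (n_elem * M_elem) / M_total
mass_contribution = 1 * 30.974 = 30.974 g/mol
pct = 100 * 30.974 / 153.332
pct = 20.20061044 %, rounded to 4 dp:

20.2006 %


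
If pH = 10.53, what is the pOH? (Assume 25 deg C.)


At 25 deg C, pH + pOH = 14.
pOH = 14 - pH = 14 - 10.53
pOH = 3.47:

3.47


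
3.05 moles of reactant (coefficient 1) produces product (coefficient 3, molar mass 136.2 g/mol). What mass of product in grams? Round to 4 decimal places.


Use the coefficient ratio to convert reactant moles to product moles, then multiply by the product's molar mass.
moles_P = moles_R * (coeff_P / coeff_R) = 3.05 * (3/1) = 9.15
mass_P = moles_P * M_P = 9.15 * 136.2
mass_P = 1246.23 g, rounded to 4 dp:

1246.2300 g


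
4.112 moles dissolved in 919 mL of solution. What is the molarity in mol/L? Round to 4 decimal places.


Convert volume to liters: V_L = V_mL / 1000.
V_L = 919 / 1000 = 0.919 L
M = n / V_L = 4.112 / 0.919
M = 4.47442873 mol/L, rounded to 4 dp:

4.4744 mol/L


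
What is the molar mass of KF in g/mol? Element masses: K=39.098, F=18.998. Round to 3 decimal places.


M = sum(count * atomic_mass) over atoms.
M = 1*39.098 + 1*18.998
M = 39.098 + 18.998
M = 58.096 g/mol, rounded to 3 dp:

58.096 g/mol


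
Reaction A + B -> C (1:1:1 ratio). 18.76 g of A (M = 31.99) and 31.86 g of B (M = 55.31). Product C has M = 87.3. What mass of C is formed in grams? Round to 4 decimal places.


Find moles of each reactant; the smaller value is the limiting reagent in a 1:1:1 reaction, so moles_C equals moles of the limiter.
n_A = mass_A / M_A = 18.76 / 31.99 = 0.586433 mol
n_B = mass_B / M_B = 31.86 / 55.31 = 0.576026 mol
Limiting reagent: B (smaller), n_limiting = 0.576026 mol
mass_C = n_limiting * M_C = 0.576026 * 87.3
mass_C = 50.2870698 g, rounded to 4 dp:

50.2871 g


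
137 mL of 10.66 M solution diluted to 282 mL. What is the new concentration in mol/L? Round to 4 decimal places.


Dilution: M1*V1 = M2*V2, solve for M2.
M2 = M1*V1 / V2
M2 = 10.66 * 137 / 282
M2 = 1460.42 / 282
M2 = 5.17879433 mol/L, rounded to 4 dp:

5.1788 mol/L


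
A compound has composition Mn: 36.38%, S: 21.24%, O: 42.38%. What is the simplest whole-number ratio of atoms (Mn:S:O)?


Assume 100 g of compound, divide each mass% by atomic mass to get moles, then normalize by the smallest to get a raw atom ratio.
Moles per 100 g: Mn: 36.38/54.938 = 0.6622, S: 21.24/32.065 = 0.6624, O: 42.38/15.999 = 2.6489
Raw ratio (divide by min = 0.6622): Mn: 1.0, S: 1.0, O: 4.0
Multiply by 1 to clear fractions: Mn: 1.0 ~= 1, S: 1.0 ~= 1, O: 4.0 ~= 4
Reduce by GCD to get the simplest whole-number ratio:

1:1:4


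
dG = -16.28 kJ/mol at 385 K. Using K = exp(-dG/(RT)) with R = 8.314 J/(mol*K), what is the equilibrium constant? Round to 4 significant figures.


dG is in kJ/mol; multiply by 1000 to match R in J/(mol*K).
RT = 8.314 * 385 = 3200.89 J/mol
exponent = -dG*1000 / (RT) = -(-16.28*1000) / 3200.89 = 5.08608543
K = exp(5.08608543)
K = 161.75542, rounded to 4 significant figures:

161.8


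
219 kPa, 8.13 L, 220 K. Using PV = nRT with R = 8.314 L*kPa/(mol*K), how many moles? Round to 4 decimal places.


PV = nRT, solve for n = PV / (RT).
PV = 219 * 8.13 = 1780.47
RT = 8.314 * 220 = 1829.08
n = 1780.47 / 1829.08
n = 0.9734238 mol, rounded to 4 dp:

0.9734 mol


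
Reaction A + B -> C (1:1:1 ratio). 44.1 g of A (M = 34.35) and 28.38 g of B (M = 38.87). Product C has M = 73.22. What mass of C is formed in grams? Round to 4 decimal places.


Find moles of each reactant; the smaller value is the limiting reagent in a 1:1:1 reaction, so moles_C equals moles of the limiter.
n_A = mass_A / M_A = 44.1 / 34.35 = 1.283843 mol
n_B = mass_B / M_B = 28.38 / 38.87 = 0.730126 mol
Limiting reagent: B (smaller), n_limiting = 0.730126 mol
mass_C = n_limiting * M_C = 0.730126 * 73.22
mass_C = 53.45982572 g, rounded to 4 dp:

53.4598 g


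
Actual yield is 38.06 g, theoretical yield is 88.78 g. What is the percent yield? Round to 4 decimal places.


% yield = 100 * actual / theoretical
% yield = 100 * 38.06 / 88.78
% yield = 42.87001577 %, rounded to 4 dp:

42.8700 %


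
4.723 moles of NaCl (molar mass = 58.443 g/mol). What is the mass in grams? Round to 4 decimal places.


mass = n * M
mass = 4.723 * 58.443
mass = 276.026289 g, rounded to 4 dp:

276.0263 g


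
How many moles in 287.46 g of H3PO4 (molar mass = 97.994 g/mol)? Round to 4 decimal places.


n = mass / M
n = 287.46 / 97.994
n = 2.9334449 mol, rounded to 4 dp:

2.9334 mol


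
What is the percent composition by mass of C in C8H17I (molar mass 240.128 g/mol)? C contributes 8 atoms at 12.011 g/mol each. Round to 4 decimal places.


pct = 100 * (n_elem * M_elem) / M_total
mass_contribution = 8 * 12.011 = 96.088 g/mol
pct = 100 * 96.088 / 240.128
pct = 40.01532516 %, rounded to 4 dp:

40.0153 %


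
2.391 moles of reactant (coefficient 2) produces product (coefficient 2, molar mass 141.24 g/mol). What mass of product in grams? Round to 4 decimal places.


Use the coefficient ratio to convert reactant moles to product moles, then multiply by the product's molar mass.
moles_P = moles_R * (coeff_P / coeff_R) = 2.391 * (2/2) = 2.391
mass_P = moles_P * M_P = 2.391 * 141.24
mass_P = 337.70484 g, rounded to 4 dp:

337.7048 g


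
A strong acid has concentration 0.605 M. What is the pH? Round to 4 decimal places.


A strong acid dissociates completely, so [H+] equals the given concentration.
pH = -log10([H+]) = -log10(0.605)
pH = 0.21824463, rounded to 4 dp:

0.2182


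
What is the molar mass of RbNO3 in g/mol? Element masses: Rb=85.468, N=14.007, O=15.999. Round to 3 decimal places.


M = sum(count * atomic_mass) over atoms.
M = 1*85.468 + 1*14.007 + 3*15.999
M = 85.468 + 14.007 + 47.997
M = 147.472 g/mol, rounded to 3 dp:

147.472 g/mol


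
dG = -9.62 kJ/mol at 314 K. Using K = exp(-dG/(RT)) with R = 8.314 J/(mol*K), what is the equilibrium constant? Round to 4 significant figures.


dG is in kJ/mol; multiply by 1000 to match R in J/(mol*K).
RT = 8.314 * 314 = 2610.596 J/mol
exponent = -dG*1000 / (RT) = -(-9.62*1000) / 2610.596 = 3.68498228
K = exp(3.68498228)
K = 39.844416, rounded to 4 significant figures:

39.84


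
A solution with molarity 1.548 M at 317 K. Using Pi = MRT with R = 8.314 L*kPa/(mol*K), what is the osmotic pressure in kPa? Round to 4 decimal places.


Osmotic pressure (van't Hoff): Pi = M*R*T.
RT = 8.314 * 317 = 2635.538
Pi = 1.548 * 2635.538
Pi = 4079.812824 kPa, rounded to 4 dp:

4079.8128 kPa


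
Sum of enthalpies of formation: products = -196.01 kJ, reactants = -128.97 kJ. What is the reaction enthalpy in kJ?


dH_rxn = sum(dH_f products) - sum(dH_f reactants)
dH_rxn = -196.01 - (-128.97)
dH_rxn = -67.04 kJ:

-67.04 kJ


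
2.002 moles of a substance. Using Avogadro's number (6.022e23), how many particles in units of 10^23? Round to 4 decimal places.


N = n * NA, then divide by 1e23 for the requested units.
N / 1e23 = n * 6.022
N / 1e23 = 2.002 * 6.022
N / 1e23 = 12.056044, rounded to 4 dp:

12.0560


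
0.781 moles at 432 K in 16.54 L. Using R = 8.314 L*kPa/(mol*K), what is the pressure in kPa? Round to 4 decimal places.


PV = nRT, solve for P = nRT / V.
nRT = 0.781 * 8.314 * 432 = 2805.0771
P = 2805.0771 / 16.54
P = 169.59353688 kPa, rounded to 4 dp:

169.5935 kPa


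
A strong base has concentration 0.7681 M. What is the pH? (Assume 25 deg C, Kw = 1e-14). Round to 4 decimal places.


A strong base dissociates completely, so [OH-] equals the given concentration.
pOH = -log10([OH-]) = -log10(0.7681) = 0.114582
pH = 14 - pOH = 14 - 0.114582
pH = 13.885418, rounded to 4 dp:

13.8854


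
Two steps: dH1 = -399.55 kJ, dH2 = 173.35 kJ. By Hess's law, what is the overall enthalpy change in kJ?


Hess's law: enthalpy is a state function, so add the step enthalpies.
dH_total = dH1 + dH2 = -399.55 + (173.35)
dH_total = -226.2 kJ:

-226.20 kJ


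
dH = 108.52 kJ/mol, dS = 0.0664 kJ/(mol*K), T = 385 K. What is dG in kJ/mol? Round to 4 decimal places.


Gibbs: dG = dH - T*dS (consistent units, dS already in kJ/(mol*K)).
T*dS = 385 * 0.0664 = 25.564
dG = 108.52 - (25.564)
dG = 82.956 kJ/mol, rounded to 4 dp:

82.9560 kJ/mol


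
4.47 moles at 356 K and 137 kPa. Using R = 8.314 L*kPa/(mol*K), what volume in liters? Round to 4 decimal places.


PV = nRT, solve for V = nRT / P.
nRT = 4.47 * 8.314 * 356 = 13230.2345
V = 13230.2345 / 137
V = 96.57105474 L, rounded to 4 dp:

96.5711 L


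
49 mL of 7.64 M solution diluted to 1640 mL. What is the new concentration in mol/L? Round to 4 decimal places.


Dilution: M1*V1 = M2*V2, solve for M2.
M2 = M1*V1 / V2
M2 = 7.64 * 49 / 1640
M2 = 374.36 / 1640
M2 = 0.22826829 mol/L, rounded to 4 dp:

0.2283 mol/L


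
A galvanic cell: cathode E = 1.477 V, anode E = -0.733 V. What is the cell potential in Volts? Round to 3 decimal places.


Standard cell potential: E_cell = E_cathode - E_anode.
E_cell = 1.477 - (-0.733)
E_cell = 2.21 V, rounded to 3 dp:

2.210 V


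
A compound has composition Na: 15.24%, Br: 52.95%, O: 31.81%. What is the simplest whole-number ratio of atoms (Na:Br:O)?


Assume 100 g of compound, divide each mass% by atomic mass to get moles, then normalize by the smallest to get a raw atom ratio.
Moles per 100 g: Na: 15.24/22.99 = 0.6629, Br: 52.95/79.904 = 0.6627, O: 31.81/15.999 = 1.9882
Raw ratio (divide by min = 0.6627): Na: 1.0, Br: 1.0, O: 3.0
Multiply by 1 to clear fractions: Na: 1.0 ~= 1, Br: 1.0 ~= 1, O: 3.0 ~= 3
Reduce by GCD to get the simplest whole-number ratio:

1:1:3


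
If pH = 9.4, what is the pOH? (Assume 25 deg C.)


At 25 deg C, pH + pOH = 14.
pOH = 14 - pH = 14 - 9.4
pOH = 4.6:

4.60


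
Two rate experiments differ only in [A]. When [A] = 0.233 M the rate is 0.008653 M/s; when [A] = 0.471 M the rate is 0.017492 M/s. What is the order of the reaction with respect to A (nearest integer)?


Rate is proportional to [A]^n, so rate2/rate1 = ([A]2/[A]1)^n. Take logs to solve for n.
rate2/rate1 = 0.017492 / 0.008653 = 2.0215
[A]2/[A]1 = 0.471 / 0.233 = 2.0215
n = ln(2.0215) / ln(2.0215) = 1.0
Nearest integer order:

1


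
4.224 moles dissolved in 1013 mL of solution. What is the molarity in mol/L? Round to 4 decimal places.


Convert volume to liters: V_L = V_mL / 1000.
V_L = 1013 / 1000 = 1.013 L
M = n / V_L = 4.224 / 1.013
M = 4.16979269 mol/L, rounded to 4 dp:

4.1698 mol/L


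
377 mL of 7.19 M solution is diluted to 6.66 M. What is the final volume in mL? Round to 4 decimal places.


Dilution: M1*V1 = M2*V2, solve for V2.
V2 = M1*V1 / M2
V2 = 7.19 * 377 / 6.66
V2 = 2710.63 / 6.66
V2 = 407.0015015 mL, rounded to 4 dp:

407.0015 mL


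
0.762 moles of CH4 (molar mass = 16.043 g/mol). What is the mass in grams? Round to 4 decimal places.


mass = n * M
mass = 0.762 * 16.043
mass = 12.224766 g, rounded to 4 dp:

12.2248 g


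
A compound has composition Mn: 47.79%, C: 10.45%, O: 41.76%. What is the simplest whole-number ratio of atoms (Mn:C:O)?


Assume 100 g of compound, divide each mass% by atomic mass to get moles, then normalize by the smallest to get a raw atom ratio.
Moles per 100 g: Mn: 47.79/54.938 = 0.8699, C: 10.45/12.011 = 0.87, O: 41.76/15.999 = 2.6102
Raw ratio (divide by min = 0.8699): Mn: 1.0, C: 1.0, O: 3.001
Multiply by 1 to clear fractions: Mn: 1.0 ~= 1, C: 1.0 ~= 1, O: 3.001 ~= 3
Reduce by GCD to get the simplest whole-number ratio:

1:1:3


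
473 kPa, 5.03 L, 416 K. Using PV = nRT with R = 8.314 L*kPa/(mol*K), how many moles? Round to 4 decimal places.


PV = nRT, solve for n = PV / (RT).
PV = 473 * 5.03 = 2379.19
RT = 8.314 * 416 = 3458.624
n = 2379.19 / 3458.624
n = 0.68790074 mol, rounded to 4 dp:

0.6879 mol


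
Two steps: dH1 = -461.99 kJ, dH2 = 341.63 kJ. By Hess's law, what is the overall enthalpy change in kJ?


Hess's law: enthalpy is a state function, so add the step enthalpies.
dH_total = dH1 + dH2 = -461.99 + (341.63)
dH_total = -120.36 kJ:

-120.36 kJ


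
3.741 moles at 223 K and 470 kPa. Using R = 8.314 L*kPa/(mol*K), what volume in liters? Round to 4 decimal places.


PV = nRT, solve for V = nRT / P.
nRT = 3.741 * 8.314 * 223 = 6935.8963
V = 6935.8963 / 470
V = 14.75722617 L, rounded to 4 dp:

14.7572 L


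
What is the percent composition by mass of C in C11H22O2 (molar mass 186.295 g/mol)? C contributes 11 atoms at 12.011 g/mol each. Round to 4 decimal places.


pct = 100 * (n_elem * M_elem) / M_total
mass_contribution = 11 * 12.011 = 132.121 g/mol
pct = 100 * 132.121 / 186.295
pct = 70.92031455 %, rounded to 4 dp:

70.9203 %
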